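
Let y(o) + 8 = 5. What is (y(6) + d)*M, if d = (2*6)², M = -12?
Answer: -1692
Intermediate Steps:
y(o) = -3 (y(o) = -8 + 5 = -3)
d = 144 (d = 12² = 144)
(y(6) + d)*M = (-3 + 144)*(-12) = 141*(-12) = -1692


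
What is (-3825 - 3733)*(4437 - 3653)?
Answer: -5925472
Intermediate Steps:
(-3825 - 3733)*(4437 - 3653) = -7558*784 = -5925472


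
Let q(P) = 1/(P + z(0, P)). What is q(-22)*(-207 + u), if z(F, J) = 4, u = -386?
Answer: 593/18 ≈ 32.944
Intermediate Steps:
q(P) = 1/(4 + P) (q(P) = 1/(P + 4) = 1/(4 + P))
q(-22)*(-207 + u) = (-207 - 386)/(4 - 22) = -593/(-18) = -1/18*(-593) = 593/18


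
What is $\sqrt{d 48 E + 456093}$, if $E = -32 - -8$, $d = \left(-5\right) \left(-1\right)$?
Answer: $3 \sqrt{50037} \approx 671.07$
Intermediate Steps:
$d = 5$
$E = -24$ ($E = -32 + 8 = -24$)
$\sqrt{d 48 E + 456093} = \sqrt{5 \cdot 48 \left(-24\right) + 456093} = \sqrt{240 \left(-24\right) + 456093} = \sqrt{-5760 + 456093} = \sqrt{450333} = 3 \sqrt{50037}$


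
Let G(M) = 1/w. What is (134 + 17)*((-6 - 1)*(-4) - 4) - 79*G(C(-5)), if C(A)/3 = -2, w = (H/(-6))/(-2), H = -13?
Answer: 48060/13 ≈ 3696.9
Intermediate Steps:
w = -13/12 (w = -13/(-6)/(-2) = -13*(-⅙)*(-½) = (13/6)*(-½) = -13/12 ≈ -1.0833)
C(A) = -6 (C(A) = 3*(-2) = -6)
G(M) = -12/13 (G(M) = 1/(-13/12) = -12/13)
(134 + 17)*((-6 - 1)*(-4) - 4) - 79*G(C(-5)) = (134 + 17)*((-6 - 1)*(-4) - 4) - 79*(-12/13) = 151*(-7*(-4) - 4) + 948/13 = 151*(28 - 4) + 948/13 = 151*24 + 948/13 = 3624 + 948/13 = 48060/13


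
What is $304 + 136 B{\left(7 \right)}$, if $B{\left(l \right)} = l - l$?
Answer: $304$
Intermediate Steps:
$B{\left(l \right)} = 0$
$304 + 136 B{\left(7 \right)} = 304 + 136 \cdot 0 = 304 + 0 = 304$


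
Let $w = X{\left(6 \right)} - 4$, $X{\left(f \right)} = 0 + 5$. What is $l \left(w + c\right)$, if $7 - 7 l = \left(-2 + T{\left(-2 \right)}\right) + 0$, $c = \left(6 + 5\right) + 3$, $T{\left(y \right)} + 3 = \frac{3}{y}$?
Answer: $\frac{405}{14} \approx 28.929$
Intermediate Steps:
$X{\left(f \right)} = 5$
$T{\left(y \right)} = -3 + \frac{3}{y}$
$w = 1$ ($w = 5 - 4 = 1$)
$c = 14$ ($c = 11 + 3 = 14$)
$l = \frac{27}{14}$ ($l = 1 - \frac{\left(-2 - \left(3 - \frac{3}{-2}\right)\right) + 0}{7} = 1 - \frac{\left(-2 + \left(-3 + 3 \left(- \frac{1}{2}\right)\right)\right) + 0}{7} = 1 - \frac{\left(-2 - \frac{9}{2}\right) + 0}{7} = 1 - \frac{- \frac{13}{2} + 0}{7} = 1 - - \frac{13}{14} = 1 + \frac{13}{14} = \frac{27}{14} \approx 1.9286$)
$l \left(w + c\right) = \frac{27 \left(1 + 14\right)}{14} = \frac{27}{14} \cdot 15 = \frac{405}{14}$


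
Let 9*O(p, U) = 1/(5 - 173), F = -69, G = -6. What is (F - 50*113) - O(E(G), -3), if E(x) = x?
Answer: -8647127/1512 ≈ -5719.0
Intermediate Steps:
O(p, U) = -1/1512 (O(p, U) = 1/(9*(5 - 173)) = (1/9)/(-168) = (1/9)*(-1/168) = -1/1512)
(F - 50*113) - O(E(G), -3) = (-69 - 50*113) - 1*(-1/1512) = (-69 - 5650) + 1/1512 = -5719 + 1/1512 = -8647127/1512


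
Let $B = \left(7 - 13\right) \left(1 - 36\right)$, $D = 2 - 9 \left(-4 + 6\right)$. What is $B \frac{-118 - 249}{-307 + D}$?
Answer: $\frac{77070}{323} \approx 238.61$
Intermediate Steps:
$D = -16$ ($D = 2 - 18 = -16$)
$B = 210$ ($B = \left(-6\right) \left(-35\right) = 210$)
$B \frac{-118 - 249}{-307 + D} = 210 \frac{-118 - 249}{-307 - 16} = 210 \left(- \frac{367}{-323}\right) = 210 \left(\left(-367\right) \left(- \frac{1}{323}\right)\right) = 210 \cdot \frac{367}{323} = \frac{77070}{323}$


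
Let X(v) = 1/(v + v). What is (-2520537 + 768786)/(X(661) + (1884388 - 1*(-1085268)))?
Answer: -771938274/1308628411 ≈ -0.58988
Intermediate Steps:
X(v) = 1/(2*v)
(-2520537 + 768786)/(X(661) + (1884388 - 1*(-1085268))) = (-2520537 + 768786)/((½)/661 + (1884388 - 1*(-1085268))) = -1751751/((½)*(1/661) + (1884388 + 1085268)) = -1751751/(1/1322 + 2969656) = -1751751/3925885233/1322 = -1751751*1322/3925885233 = -771938274/1308628411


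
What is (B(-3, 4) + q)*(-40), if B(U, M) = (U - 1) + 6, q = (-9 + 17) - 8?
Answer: -80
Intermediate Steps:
q = 0 (q = 8 - 8 = 0)
B(U, M) = 5 + U (B(U, M) = (-1 + U) + 6 = 5 + U)
(B(-3, 4) + q)*(-40) = ((5 - 3) + 0)*(-40) = (2 + 0)*(-40) = 2*(-40) = -80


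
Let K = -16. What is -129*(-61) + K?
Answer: 7853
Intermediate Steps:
-129*(-61) + K = -129*(-61) - 16 = 7869 - 16 = 7853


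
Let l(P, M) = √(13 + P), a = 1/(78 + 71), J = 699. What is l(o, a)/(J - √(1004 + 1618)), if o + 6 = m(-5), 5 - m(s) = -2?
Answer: 2*√9177/485979 + 233*√14/161993 ≈ 0.0057760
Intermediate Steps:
m(s) = 7 (m(s) = 5 - 1*(-2) = 5 + 2 = 7)
a = 1/149 ≈ 0.0067114
o = 1 (o = -6 + 7 = 1)
l(o, a)/(J - √(1004 + 1618)) = √(13 + 1)/(699 - √(1004 + 1618)) = √14/(699 - √2622)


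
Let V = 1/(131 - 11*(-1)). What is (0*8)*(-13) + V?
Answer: 1/142 ≈ 0.0070423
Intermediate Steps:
V = 1/142 (V = 1/(131 + 11) = 1/142 ≈ 0.0070423)
(0*8)*(-13) + V = (0*8)*(-13) + 1/142 = 0*(-13) + 1/142 = 0 + 1/142 = 1/142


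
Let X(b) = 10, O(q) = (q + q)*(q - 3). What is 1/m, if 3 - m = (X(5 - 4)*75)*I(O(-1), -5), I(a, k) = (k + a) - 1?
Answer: -1/1497 ≈ -0.00066800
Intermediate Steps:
O(q) = 2*q*(-3 + q) (O(q) = (2*q)*(-3 + q) = 2*q*(-3 + q))
I(a, k) = -1 + a + k (I(a, k) = (a + k) - 1 = -1 + a + k)
m = -1497 (m = 3 - 10*75*(-1 + 2*(-1)*(-3 - 1) - 5) = 3 - 750*(-1 + 2*(-1)*(-4) - 5) = 3 - 750*(-1 + 8 - 5) = 3 - 750*2 = 3 - 1*1500 = 3 - 1500 = -1497)
1/m = 1/(-1497) = -1/1497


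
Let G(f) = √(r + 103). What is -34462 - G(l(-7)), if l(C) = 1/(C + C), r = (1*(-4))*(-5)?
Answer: -34462 - √123 ≈ -34473.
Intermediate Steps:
r = 20 (r = -4*(-5) = 20)
l(C) = 1/(2*C)
G(f) = √123 (G(f) = √(20 + 103) = √123)
-34462 - G(l(-7)) = -34462 - √123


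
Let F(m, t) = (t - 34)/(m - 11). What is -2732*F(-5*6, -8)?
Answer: -114744/41 ≈ -2798.6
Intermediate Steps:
F(m, t) = (-34 + t)/(-11 + m)
-2732*F(-5*6, -8) = -2732*(-34 - 8)/(-11 - 5*6) = -2732*(-42)/(-11 - 30) = -2732*(-42)/(-41) = -(-2732)*(-42)/41 = -2732*42/41 = -114744/41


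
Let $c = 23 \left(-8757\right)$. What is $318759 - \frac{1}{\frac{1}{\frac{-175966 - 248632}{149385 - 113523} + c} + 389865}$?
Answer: $\frac{448838321046161422331}{1408080465335169} \approx 3.1876 \cdot 10^{5}$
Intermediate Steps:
$c = -201411$
$318759 - \frac{1}{\frac{1}{\frac{-175966 - 248632}{149385 - 113523} + c} + 389865} = 318759 - \frac{1}{\frac{1}{\frac{-175966 - 248632}{149385 - 113523} - 201411} + 389865} = 318759 - \frac{1}{\frac{1}{- \frac{424598}{35862} - 201411} + 389865} = 318759 - \frac{1}{\frac{1}{\left(-424598\right) \frac{1}{35862} - 201411} + 389865} = 318759 - \frac{1}{\frac{1}{- \frac{212299}{17931} - 201411} + 389865} = 318759 - \frac{1}{\frac{1}{- \frac{3611712940}{17931}} + 389865} = 318759 - \frac{1}{- \frac{17931}{3611712940} + 389865} = 318759 - \frac{1}{\frac{1408080465335169}{3611712940}} = 318759 - \frac{3611712940}{1408080465335169} = \frac{448838321046161422331}{1408080465335169}$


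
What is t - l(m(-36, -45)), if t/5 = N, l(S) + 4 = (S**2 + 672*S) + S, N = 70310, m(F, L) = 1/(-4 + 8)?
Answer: 5622171/16 ≈ 3.5139e+5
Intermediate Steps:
m(F, L) = 1/4
l(S) = -4 + S**2 + 673*S (l(S) = -4 + ((S**2 + 672*S) + S) = -4 + (S**2 + 673*S) = -4 + S**2 + 673*S)
t = 351550 (t = 5*70310 = 351550)
t - l(m(-36, -45)) = 351550 - (-4 + (1/4)**2 + 673*(1/4)) = 351550 - (-4 + 1/16 + 673/4) = 351550 - 1*2629/16 = 351550 - 2629/16 = 5622171/16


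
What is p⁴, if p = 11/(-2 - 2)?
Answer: 14641/256 ≈ 57.191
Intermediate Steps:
p = -11/4 (p = 11/(-4) = 11*(-¼) = -11/4 ≈ -2.7500)
p⁴ = (-11/4)⁴ = 14641/256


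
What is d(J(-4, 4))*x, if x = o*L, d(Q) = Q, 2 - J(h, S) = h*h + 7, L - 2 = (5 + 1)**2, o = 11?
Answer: -8778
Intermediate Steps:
L = 38 (L = 2 + (5 + 1)**2 = 2 + 6**2 = 2 + 36 = 38)
J(h, S) = -5 - h**2 (J(h, S) = 2 - (h*h + 7) = 2 - (h**2 + 7) = 2 - (7 + h**2) = 2 + (-7 - h**2) = -5 - h**2)
x = 418 (x = 11*38 = 418)
d(J(-4, 4))*x = (-5 - 1*(-4)**2)*418 = (-5 - 1*16)*418 = (-5 - 16)*418 = -21*418 = -8778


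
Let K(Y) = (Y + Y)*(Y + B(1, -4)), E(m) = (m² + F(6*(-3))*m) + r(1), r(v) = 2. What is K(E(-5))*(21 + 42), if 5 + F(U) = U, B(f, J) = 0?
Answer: 2540664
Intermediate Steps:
F(U) = -5 + U
E(m) = 2 + m² - 23*m (E(m) = (m² + (-5 + 6*(-3))*m) + 2 = (m² + (-5 - 18)*m) + 2 = (m² - 23*m) + 2 = 2 + m² - 23*m)
K(Y) = 2*Y² (K(Y) = (Y + Y)*(Y + 0) = (2*Y)*Y = 2*Y²)
K(E(-5))*(21 + 42) = (2*(2 + (-5)² - 23*(-5))²)*(21 + 42) = (2*(2 + 25 + 115)²)*63 = (2*142²)*63 = (2*20164)*63 = 40328*63 = 2540664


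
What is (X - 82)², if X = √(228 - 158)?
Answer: (82 - √70)² ≈ 5421.9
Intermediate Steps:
X = √70 ≈ 8.3666
(X - 82)² = (√70 - 82)² = (-82 + √70)²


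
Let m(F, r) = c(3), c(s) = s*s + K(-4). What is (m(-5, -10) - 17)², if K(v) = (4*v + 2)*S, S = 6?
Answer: 8464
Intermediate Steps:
K(v) = 12 + 24*v (K(v) = (4*v + 2)*6 = (2 + 4*v)*6 = 12 + 24*v)
c(s) = -84 + s² (c(s) = s*s + (12 + 24*(-4)) = s² + (12 - 96) = s² - 84 = -84 + s²)
m(F, r) = -75 (m(F, r) = -84 + 3² = -84 + 9 = -75)
(m(-5, -10) - 17)² = (-75 - 17)² = (-92)² = 8464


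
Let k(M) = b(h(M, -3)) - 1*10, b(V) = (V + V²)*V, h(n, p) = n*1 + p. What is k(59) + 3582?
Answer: 182324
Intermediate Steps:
h(n, p) = n + p
b(V) = V*(V + V²)
k(M) = -10 + (-3 + M)²*(-2 + M) (k(M) = (M - 3)²*(1 + (M - 3)) - 1*10 = (-3 + M)²*(1 + (-3 + M)) - 10 = (-3 + M)²*(-2 + M) - 10 = -10 + (-3 + M)²*(-2 + M))
k(59) + 3582 = (-10 + (-3 + 59)²*(-2 + 59)) + 3582 = (-10 + 56²*57) + 3582 = (-10 + 3136*57) + 3582 = (-10 + 178752) + 3582 = 178742 + 3582 = 182324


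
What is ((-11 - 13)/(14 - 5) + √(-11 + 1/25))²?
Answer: (40 - 3*I*√274)²/225 ≈ -3.8489 - 17.656*I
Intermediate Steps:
((-11 - 13)/(14 - 5) + √(-11 + 1/25))² = (-24/9 + √(-11 + 1/25))² = (-24*⅑ + √(-274/25))² = (-8/3 + I*√274/5)²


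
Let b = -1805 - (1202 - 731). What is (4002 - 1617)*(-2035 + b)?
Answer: -10281735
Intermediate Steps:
b = -2276 (b = -1805 - 1*471 = -1805 - 471 = -2276)
(4002 - 1617)*(-2035 + b) = (4002 - 1617)*(-2035 - 2276) = 2385*(-4311) = -10281735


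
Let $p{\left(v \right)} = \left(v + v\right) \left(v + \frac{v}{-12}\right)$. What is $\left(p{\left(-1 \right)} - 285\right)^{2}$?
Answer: $\frac{2886601}{36} \approx 80183.0$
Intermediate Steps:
$p{\left(v \right)} = \frac{11 v^{2}}{6}$ ($p{\left(v \right)} = 2 v \left(v + v \left(- \frac{1}{12}\right)\right) = 2 v \left(v - \frac{v}{12}\right) = 2 v \frac{11 v}{12} = \frac{11 v^{2}}{6}$)
$\left(p{\left(-1 \right)} - 285\right)^{2} = \left(\frac{11 \left(-1\right)^{2}}{6} - 285\right)^{2} = \left(\frac{11}{6} \cdot 1 - 285\right)^{2} = \left(\frac{11}{6} - 285\right)^{2} = \left(- \frac{1699}{6}\right)^{2} = \frac{2886601}{36}$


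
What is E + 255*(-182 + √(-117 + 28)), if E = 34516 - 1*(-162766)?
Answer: 150872 + 255*I*√89 ≈ 1.5087e+5 + 2405.7*I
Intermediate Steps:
E = 197282 (E = 34516 + 162766 = 197282)
E + 255*(-182 + √(-117 + 28)) = 197282 + 255*(-182 + √(-117 + 28)) = 197282 + 255*(-182 + √(-89)) = 197282 + 255*(-182 + I*√89) = 197282 + (-46410 + 255*I*√89) = 150872 + 255*I*√89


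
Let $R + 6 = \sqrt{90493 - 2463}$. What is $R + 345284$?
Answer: $345278 + \sqrt{88030} \approx 3.4557 \cdot 10^{5}$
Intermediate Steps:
$R = -6 + \sqrt{88030}$ ($R = -6 + \sqrt{90493 - 2463} = -6 + \sqrt{88030} \approx 290.7$)
$R + 345284 = \left(-6 + \sqrt{88030}\right) + 345284 = 345278 + \sqrt{88030}$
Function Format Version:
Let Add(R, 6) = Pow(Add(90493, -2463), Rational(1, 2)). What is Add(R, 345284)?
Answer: Add(345278, Pow(88030, Rational(1, 2))) ≈ 3.4557e+5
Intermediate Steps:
R = Add(-6, Pow(88030, Rational(1, 2))) (R = Add(-6, Pow(Add(90493, -2463), Rational(1, 2))) = Add(-6, Pow(88030, Rational(1, 2))) ≈ 290.70)
Add(R, 345284) = Add(Add(-6, Pow(88030, Rational(1, 2))), 345284) = Add(345278, Pow(88030, Rational(1, 2)))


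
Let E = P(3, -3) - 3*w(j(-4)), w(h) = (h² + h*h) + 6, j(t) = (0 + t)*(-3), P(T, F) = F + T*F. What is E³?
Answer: -714516984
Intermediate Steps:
P(T, F) = F + F*T
j(t) = -3*t (j(t) = t*(-3) = -3*t)
w(h) = 6 + 2*h² (w(h) = (h² + h²) + 6 = 2*h² + 6 = 6 + 2*h²)
E = -894 (E = -3*(1 + 3) - 3*(6 + 2*(-3*(-4))²) = -3*4 - 3*(6 + 2*12²) = -12 - 3*(6 + 2*144) = -12 - 3*(6 + 288) = -12 - 3*294 = -12 - 882 = -894)
E³ = (-894)³ = -714516984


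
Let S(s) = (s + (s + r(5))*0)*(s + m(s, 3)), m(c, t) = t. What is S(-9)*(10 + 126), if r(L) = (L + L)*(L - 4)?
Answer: 7344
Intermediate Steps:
r(L) = 2*L*(-4 + L) (r(L) = (2*L)*(-4 + L) = 2*L*(-4 + L))
S(s) = s*(3 + s) (S(s) = (s + (s + 2*5*(-4 + 5))*0)*(s + 3) = (s + (s + 2*5*1)*0)*(3 + s) = (s + (s + 10)*0)*(3 + s) = (s + (10 + s)*0)*(3 + s) = (s + 0)*(3 + s) = s*(3 + s))
S(-9)*(10 + 126) = (-9*(3 - 9))*(10 + 126) = -9*(-6)*136 = 54*136 = 7344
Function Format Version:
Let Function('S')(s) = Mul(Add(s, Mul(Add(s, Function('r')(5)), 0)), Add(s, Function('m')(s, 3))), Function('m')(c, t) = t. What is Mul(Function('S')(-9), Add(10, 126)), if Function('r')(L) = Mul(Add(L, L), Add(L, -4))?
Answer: 7344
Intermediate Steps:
Function('r')(L) = Mul(2, L, Add(-4, L)) (Function('r')(L) = Mul(Mul(2, L), Add(-4, L)) = Mul(2, L, Add(-4, L)))
Function('S')(s) = Mul(s, Add(3, s)) (Function('S')(s) = Mul(Add(s, Mul(Add(s, Mul(2, 5, Add(-4, 5))), 0)), Add(s, 3)) = Mul(Add(s, Mul(Add(s, Mul(2, 5, 1)), 0)), Add(3, s)) = Mul(Add(s, Mul(Add(s, 10), 0)), Add(3, s)) = Mul(Add(s, Mul(Add(10, s), 0)), Add(3, s)) = Mul(Add(s, 0), Add(3, s)) = Mul(s, Add(3, s)))
Mul(Function('S')(-9), Add(10, 126)) = Mul(Mul(-9, Add(3, -9)), Add(10, 126)) = Mul(Mul(-9, -6), 136) = Mul(54, 136) = 7344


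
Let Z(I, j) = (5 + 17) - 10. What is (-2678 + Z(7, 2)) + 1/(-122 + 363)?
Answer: -642505/241 ≈ -2666.0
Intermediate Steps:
Z(I, j) = 12 (Z(I, j) = 22 - 10 = 12)
(-2678 + Z(7, 2)) + 1/(-122 + 363) = (-2678 + 12) + 1/(-122 + 363) = -2666 + 1/241 = -642505/241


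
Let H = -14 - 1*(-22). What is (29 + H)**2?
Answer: 1369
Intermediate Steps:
H = 8 (H = -14 + 22 = 8)
(29 + H)**2 = (29 + 8)**2 = 37**2 = 1369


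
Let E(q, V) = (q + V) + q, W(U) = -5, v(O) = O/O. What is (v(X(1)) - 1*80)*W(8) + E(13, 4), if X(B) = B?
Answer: 425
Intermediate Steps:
v(O) = 1
E(q, V) = V + 2*q (E(q, V) = (V + q) + q = V + 2*q)
(v(X(1)) - 1*80)*W(8) + E(13, 4) = (1 - 1*80)*(-5) + (4 + 2*13) = (1 - 80)*(-5) + (4 + 26) = -79*(-5) + 30 = 395 + 30 = 425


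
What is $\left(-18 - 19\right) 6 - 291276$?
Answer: $-291498$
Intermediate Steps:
$\left(-18 - 19\right) 6 - 291276 = \left(-37\right) 6 - 291276 = -222 - 291276 = -291498$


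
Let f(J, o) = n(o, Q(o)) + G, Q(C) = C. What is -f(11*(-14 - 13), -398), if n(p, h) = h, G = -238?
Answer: 636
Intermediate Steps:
f(J, o) = -238 + o (f(J, o) = o - 238 = -238 + o)
-f(11*(-14 - 13), -398) = -(-238 - 398) = -1*(-636) = 636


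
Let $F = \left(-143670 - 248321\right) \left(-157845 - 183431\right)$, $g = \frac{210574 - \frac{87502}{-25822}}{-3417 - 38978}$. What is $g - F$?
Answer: $- \frac{14644898301428775337}{109472369} \approx -1.3378 \cdot 10^{11}$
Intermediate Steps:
$g = - \frac{543752933}{109472369}$ ($g = \frac{210574 - - \frac{43751}{12911}}{-42395} = \left(210574 + \frac{43751}{12911}\right) \left(- \frac{1}{42395}\right) = \frac{2718764665}{12911} \left(- \frac{1}{42395}\right) = - \frac{543752933}{109472369} \approx -4.967$)
$F = 133777120516$ ($F = \left(-391991\right) \left(-341276\right) = 133777120516$)
$g - F = - \frac{543752933}{109472369} - 133777120516 = - \frac{14644898301428775337}{109472369}$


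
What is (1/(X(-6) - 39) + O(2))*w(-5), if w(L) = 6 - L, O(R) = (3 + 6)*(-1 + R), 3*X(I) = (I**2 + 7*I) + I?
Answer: 4246/43 ≈ 98.744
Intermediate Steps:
X(I) = I**2/3 + 8*I/3 (X(I) = ((I**2 + 7*I) + I)/3 = (I**2 + 8*I)/3 = I**2/3 + 8*I/3)
O(R) = -9 + 9*R (O(R) = 9*(-1 + R) = -9 + 9*R)
(1/(X(-6) - 39) + O(2))*w(-5) = (1/((1/3)*(-6)*(8 - 6) - 39) + (-9 + 9*2))*(6 - 1*(-5)) = (1/((1/3)*(-6)*2 - 39) + (-9 + 18))*(6 + 5) = (1/(-4 - 39) + 9)*11 = (1/(-43) + 9)*11 = (-1/43 + 9)*11 = (386/43)*11 = 4246/43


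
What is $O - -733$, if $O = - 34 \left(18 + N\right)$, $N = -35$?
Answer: $1311$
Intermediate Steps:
$O = 578$ ($O = - 34 \left(18 - 35\right) = \left(-34\right) \left(-17\right) = 578$)
$O - -733 = 578 - -733 = 578 + 733 = 1311$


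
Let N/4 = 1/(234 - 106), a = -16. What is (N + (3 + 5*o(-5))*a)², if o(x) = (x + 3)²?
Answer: 138650625/1024 ≈ 1.3540e+5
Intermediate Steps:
o(x) = (3 + x)²
N = 1/32 (N = 4/(234 - 106) = 4/128 = 4*(1/128) = 1/32 ≈ 0.031250)
(N + (3 + 5*o(-5))*a)² = (1/32 + (3 + 5*(3 - 5)²)*(-16))² = (1/32 + (3 + 5*(-2)²)*(-16))² = (1/32 + (3 + 5*4)*(-16))² = (1/32 + (3 + 20)*(-16))² = (1/32 + 23*(-16))² = (1/32 - 368)² = (-11775/32)² = 138650625/1024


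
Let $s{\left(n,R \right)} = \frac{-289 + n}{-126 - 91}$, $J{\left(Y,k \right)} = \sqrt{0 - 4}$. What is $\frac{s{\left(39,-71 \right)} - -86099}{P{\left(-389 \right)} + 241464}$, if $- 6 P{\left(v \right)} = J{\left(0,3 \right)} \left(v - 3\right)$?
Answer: $\frac{5075380018251}{14233678920272} - \frac{392358393 i}{2033382702896} \approx 0.35658 - 0.00019296 i$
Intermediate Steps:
$J{\left(Y,k \right)} = 2 i$ ($J{\left(Y,k \right)} = \sqrt{-4} = 2 i$)
$s{\left(n,R \right)} = \frac{289}{217} - \frac{n}{217}$ ($s{\left(n,R \right)} = \frac{-289 + n}{-217} = \left(-289 + n\right) \left(- \frac{1}{217}\right) = \frac{289}{217} - \frac{n}{217}$)
$P{\left(v \right)} = - \frac{i \left(-3 + v\right)}{3}$ ($P{\left(v \right)} = - \frac{2 i \left(v - 3\right)}{6} = - \frac{2 i \left(-3 + v\right)}{6} = - \frac{i \left(-3 + v\right)}{3}$)
$\frac{s{\left(39,-71 \right)} - -86099}{P{\left(-389 \right)} + 241464} = \frac{\left(\frac{289}{217} - \frac{39}{217}\right) - -86099}{\frac{i \left(3 - -389\right)}{3} + 241464} = \frac{\left(\frac{289}{217} - \frac{39}{217}\right) + 86099}{\frac{i \left(3 + 389\right)}{3} + 241464} = \frac{\frac{250}{217} + 86099}{\frac{1}{3} i 392 + 241464} = \frac{18683733}{217 \left(\frac{392 i}{3} + 241464\right)} = \frac{18683733}{217 \left(241464 + \frac{392 i}{3}\right)} = \frac{18683733 \frac{9 \left(241464 - \frac{392 i}{3}\right)}{524743923328}}{217} = \frac{168153597 \left(241464 - \frac{392 i}{3}\right)}{113869431362176}$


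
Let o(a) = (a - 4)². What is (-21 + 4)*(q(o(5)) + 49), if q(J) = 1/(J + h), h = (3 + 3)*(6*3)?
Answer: -90814/109 ≈ -833.16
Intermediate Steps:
o(a) = (-4 + a)²
h = 108 (h = 6*18 = 108)
q(J) = 1/(108 + J) (q(J) = 1/(J + 108) = 1/(108 + J))
(-21 + 4)*(q(o(5)) + 49) = (-21 + 4)*(1/(108 + (-4 + 5)²) + 49) = -17*(1/(108 + 1²) + 49) = -17*(1/(108 + 1) + 49) = -17*(1/109 + 49) = -17*5342/109 = -90814/109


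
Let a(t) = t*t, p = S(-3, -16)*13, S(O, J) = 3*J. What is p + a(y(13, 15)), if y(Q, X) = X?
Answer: -399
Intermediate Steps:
p = -624 (p = (3*(-16))*13 = -48*13 = -624)
a(t) = t²
p + a(y(13, 15)) = -624 + 15² = -624 + 225 = -399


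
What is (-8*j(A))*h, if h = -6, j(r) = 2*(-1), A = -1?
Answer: -96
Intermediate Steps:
j(r) = -2
(-8*j(A))*h = -8*(-2)*(-6) = 16*(-6) = -96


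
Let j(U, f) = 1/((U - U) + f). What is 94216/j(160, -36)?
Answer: -3391776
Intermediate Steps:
j(U, f) = 1/f (j(U, f) = 1/(0 + f) = 1/f)
94216/j(160, -36) = 94216/(1/(-36)) = 94216/(-1/36) = 94216*(-36) = -3391776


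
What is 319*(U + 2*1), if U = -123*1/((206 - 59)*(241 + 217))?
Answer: 14304917/22442 ≈ 637.42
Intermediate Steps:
U = -41/22442 (U = -123/(458*147) = -123/67326 = -123*1/67326 = -41/22442 ≈ -0.0018269)
319*(U + 2*1) = 319*(-41/22442 + 2*1) = 319*(-41/22442 + 2) = 319*(44843/22442) = 14304917/22442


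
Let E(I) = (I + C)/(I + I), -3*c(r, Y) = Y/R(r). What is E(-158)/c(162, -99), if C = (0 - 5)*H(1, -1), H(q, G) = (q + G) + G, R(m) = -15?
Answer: -765/3476 ≈ -0.22008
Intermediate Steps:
H(q, G) = q + 2*G (H(q, G) = (G + q) + G = q + 2*G)
C = 5 (C = (0 - 5)*(1 + 2*(-1)) = -5*(1 - 2) = -5*(-1) = 5)
c(r, Y) = Y/45 (c(r, Y) = -Y/(3*(-15)) = -Y*(-1)/(3*15) = -(-1)*Y/45 = Y/45)
E(I) = (5 + I)/(2*I) (E(I) = (I + 5)/(I + I) = (5 + I)/((2*I)) = (5 + I)*(1/(2*I)) = (5 + I)/(2*I))
E(-158)/c(162, -99) = ((½)*(5 - 158)/(-158))/(((1/45)*(-99))) = ((½)*(-1/158)*(-153))/(-11/5) = (153/316)*(-5/11) = -765/3476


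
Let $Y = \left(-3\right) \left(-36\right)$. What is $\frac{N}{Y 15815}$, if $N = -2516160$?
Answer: $- \frac{41936}{28467} \approx -1.4731$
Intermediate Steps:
$Y = 108$
$\frac{N}{Y 15815} = - \frac{2516160}{108 \cdot 15815} = - \frac{2516160}{1708020} = \left(-2516160\right) \frac{1}{1708020} = - \frac{41936}{28467}$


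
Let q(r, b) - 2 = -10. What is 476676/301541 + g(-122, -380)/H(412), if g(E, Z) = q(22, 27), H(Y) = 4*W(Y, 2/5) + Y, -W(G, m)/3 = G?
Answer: 540676990/341645953 ≈ 1.5826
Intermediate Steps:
q(r, b) = -8 (q(r, b) = 2 - 10 = -8)
W(G, m) = -3*G
H(Y) = -11*Y (H(Y) = 4*(-3*Y) + Y = -12*Y + Y = -11*Y)
g(E, Z) = -8
476676/301541 + g(-122, -380)/H(412) = 476676/301541 - 8/((-11*412)) = 476676*(1/301541) - 8/(-4532) = 476676/301541 - 8*(-1/4532) = 476676/301541 + 2/1133 = 540676990/341645953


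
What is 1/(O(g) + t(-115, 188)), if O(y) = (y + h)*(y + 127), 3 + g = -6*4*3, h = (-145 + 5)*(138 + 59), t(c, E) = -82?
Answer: -1/1438142 ≈ -6.9534e-7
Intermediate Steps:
h = -27580 (h = -140*197 = -27580)
g = -75 (g = -3 - 6*4*3 = -3 - 24*3 = -3 - 72 = -75)
O(y) = (-27580 + y)*(127 + y) (O(y) = (y - 27580)*(y + 127) = (-27580 + y)*(127 + y))
1/(O(g) + t(-115, 188)) = 1/((-3502660 + (-75)² - 27453*(-75)) - 82) = 1/((-3502660 + 5625 + 2058975) - 82) = 1/(-1438060 - 82) = 1/(-1438142) = -1/1438142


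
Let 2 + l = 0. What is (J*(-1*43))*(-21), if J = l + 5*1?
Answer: 2709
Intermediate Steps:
l = -2 (l = -2 + 0 = -2)
J = 3 (J = -2 + 5*1 = -2 + 5 = 3)
(J*(-1*43))*(-21) = (3*(-1*43))*(-21) = (3*(-43))*(-21) = -129*(-21) = 2709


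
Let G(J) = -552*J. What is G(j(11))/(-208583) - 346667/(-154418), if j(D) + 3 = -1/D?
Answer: 72045377677/32208969694 ≈ 2.2368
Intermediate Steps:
j(D) = -3 - 1/D
G(j(11))/(-208583) - 346667/(-154418) = -552*(-3 - 1/11)/(-208583) - 346667/(-154418) = -552*(-3 - 1*1/11)*(-1/208583) - 346667*(-1/154418) = -552*(-3 - 1/11)*(-1/208583) + 346667/154418 = -552*(-34/11)*(-1/208583) + 346667/154418 = (18768/11)*(-1/208583) + 346667/154418 = -18768/2294413 + 346667/154418 = 72045377677/32208969694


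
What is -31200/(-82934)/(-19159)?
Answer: -15600/794466253 ≈ -1.9636e-5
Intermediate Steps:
-31200/(-82934)/(-19159) = -31200*(-1/82934)*(-1)/19159 = -(-15600)*(-1)/(41467*19159) = -1*15600/794466253 = -15600/794466253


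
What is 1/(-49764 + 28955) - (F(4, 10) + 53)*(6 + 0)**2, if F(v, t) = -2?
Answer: -38205325/20809 ≈ -1836.0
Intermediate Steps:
1/(-49764 + 28955) - (F(4, 10) + 53)*(6 + 0)**2 = 1/(-49764 + 28955) - (-2 + 53)*(6 + 0)**2 = 1/(-20809) - 51*6**2 = -1/20809 - 51*36 = -1/20809 - 1*1836 = -1/20809 - 1836 = -38205325/20809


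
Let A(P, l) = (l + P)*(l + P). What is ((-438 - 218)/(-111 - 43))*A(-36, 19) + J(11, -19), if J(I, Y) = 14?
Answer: 95870/77 ≈ 1245.1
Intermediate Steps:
A(P, l) = (P + l)**2 (A(P, l) = (P + l)*(P + l) = (P + l)**2)
((-438 - 218)/(-111 - 43))*A(-36, 19) + J(11, -19) = ((-438 - 218)/(-111 - 43))*(-36 + 19)**2 + 14 = -656/(-154)*(-17)**2 + 14 = -656*(-1/154)*289 + 14 = (328/77)*289 + 14 = 94792/77 + 14 = 95870/77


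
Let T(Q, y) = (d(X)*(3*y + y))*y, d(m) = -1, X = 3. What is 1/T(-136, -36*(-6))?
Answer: -1/186624 ≈ -5.3584e-6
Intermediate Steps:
T(Q, y) = -4*y**2 (T(Q, y) = (-(3*y + y))*y = (-4*y)*y = -4*y**2)
1/T(-136, -36*(-6)) = 1/(-4*(-36*(-6))**2) = 1/(-4*216**2) = 1/(-4*46656) = 1/(-186624) = -1/186624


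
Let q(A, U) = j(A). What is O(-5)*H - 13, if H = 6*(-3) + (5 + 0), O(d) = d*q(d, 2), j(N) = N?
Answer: -338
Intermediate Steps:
q(A, U) = A
O(d) = d² (O(d) = d*d = d²)
H = -13 (H = -18 + 5 = -13)
O(-5)*H - 13 = (-5)²*(-13) - 13 = 25*(-13) - 13 = -325 - 13 = -338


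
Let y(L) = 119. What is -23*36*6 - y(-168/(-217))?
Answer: -5087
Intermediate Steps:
-23*36*6 - y(-168/(-217)) = -23*36*6 - 1*119 = -828*6 - 119 = -4968 - 119 = -5087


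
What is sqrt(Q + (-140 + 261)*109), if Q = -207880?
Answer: I*sqrt(194691) ≈ 441.24*I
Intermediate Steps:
sqrt(Q + (-140 + 261)*109) = sqrt(-207880 + (-140 + 261)*109) = sqrt(-207880 + 121*109) = sqrt(-207880 + 13189) = sqrt(-194691) = I*sqrt(194691)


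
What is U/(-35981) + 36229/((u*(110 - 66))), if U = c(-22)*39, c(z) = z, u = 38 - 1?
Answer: 118632043/5325188 ≈ 22.278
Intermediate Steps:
u = 37
U = -858 (U = -22*39 = -858)
U/(-35981) + 36229/((u*(110 - 66))) = -858/(-35981) + 36229/((37*(110 - 66))) = -858*(-1/35981) + 36229/((37*44)) = 78/3271 + 36229/1628 = 118632043/5325188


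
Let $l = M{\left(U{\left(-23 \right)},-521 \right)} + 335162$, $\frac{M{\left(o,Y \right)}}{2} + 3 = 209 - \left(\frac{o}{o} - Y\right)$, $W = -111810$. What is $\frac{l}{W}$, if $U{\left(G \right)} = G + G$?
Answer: $- \frac{11151}{3727} \approx -2.992$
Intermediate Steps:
$U{\left(G \right)} = 2 G$
$M{\left(o,Y \right)} = 410 + 2 Y$ ($M{\left(o,Y \right)} = -6 + 2 \left(209 - \left(\frac{o}{o} - Y\right)\right) = -6 + 2 \left(209 - \left(1 - Y\right)\right) = -6 + 2 \left(209 + \left(-1 + Y\right)\right) = -6 + 2 \left(208 + Y\right) = -6 + \left(416 + 2 Y\right) = 410 + 2 Y$)
$l = 334530$ ($l = \left(410 + 2 \left(-521\right)\right) + 335162 = \left(410 - 1042\right) + 335162 = -632 + 335162 = 334530$)
$\frac{l}{W} = \frac{334530}{-111810} = 334530 \left(- \frac{1}{111810}\right) = - \frac{11151}{3727}$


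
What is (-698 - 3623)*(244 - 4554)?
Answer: 18623510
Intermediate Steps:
(-698 - 3623)*(244 - 4554) = -4321*(-4310) = 18623510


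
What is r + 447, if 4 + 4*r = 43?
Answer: 1827/4 ≈ 456.75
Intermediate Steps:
r = 39/4 (r = -1 + (1/4)*43 = -1 + 43/4 = 39/4 ≈ 9.7500)
r + 447 = 39/4 + 447 = 1827/4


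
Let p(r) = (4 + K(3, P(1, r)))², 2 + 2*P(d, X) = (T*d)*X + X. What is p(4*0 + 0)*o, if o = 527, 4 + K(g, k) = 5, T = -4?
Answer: 13175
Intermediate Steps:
P(d, X) = -1 + X/2 - 2*X*d (P(d, X) = -1 + ((-4*d)*X + X)/2 = -1 + (-4*X*d + X)/2 = -1 + (X - 4*X*d)/2 = -1 + (X/2 - 2*X*d) = -1 + X/2 - 2*X*d)
K(g, k) = 1 (K(g, k) = -4 + 5 = 1)
p(r) = 25 (p(r) = (4 + 1)² = 5² = 25)
p(4*0 + 0)*o = 25*527 = 13175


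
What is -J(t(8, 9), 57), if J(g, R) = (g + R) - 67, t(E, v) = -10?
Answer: 20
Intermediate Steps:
J(g, R) = -67 + R + g (J(g, R) = (R + g) - 67 = -67 + R + g)
-J(t(8, 9), 57) = -(-67 + 57 - 10) = -1*(-20) = 20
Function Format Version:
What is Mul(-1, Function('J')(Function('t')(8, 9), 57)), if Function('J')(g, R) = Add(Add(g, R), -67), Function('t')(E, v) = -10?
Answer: 20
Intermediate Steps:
Function('J')(g, R) = Add(-67, R, g) (Function('J')(g, R) = Add(Add(R, g), -67) = Add(-67, R, g))
Mul(-1, Function('J')(Function('t')(8, 9), 57)) = Mul(-1, Add(-67, 57, -10)) = Mul(-1, -20) = 20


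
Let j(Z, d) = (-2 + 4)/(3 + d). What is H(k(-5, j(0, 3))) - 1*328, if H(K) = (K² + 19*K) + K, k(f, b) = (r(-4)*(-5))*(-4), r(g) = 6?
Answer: 16472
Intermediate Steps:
j(Z, d) = 2/(3 + d)
k(f, b) = 120 (k(f, b) = (6*(-5))*(-4) = -30*(-4) = 120)
H(K) = K² + 20*K
H(k(-5, j(0, 3))) - 1*328 = 120*(20 + 120) - 1*328 = 120*140 - 328 = 16800 - 328 = 16472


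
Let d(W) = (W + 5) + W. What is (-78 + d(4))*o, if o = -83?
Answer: 5395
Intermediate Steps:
d(W) = 5 + 2*W (d(W) = (5 + W) + W = 5 + 2*W)
(-78 + d(4))*o = (-78 + (5 + 2*4))*(-83) = (-78 + (5 + 8))*(-83) = (-78 + 13)*(-83) = -65*(-83) = 5395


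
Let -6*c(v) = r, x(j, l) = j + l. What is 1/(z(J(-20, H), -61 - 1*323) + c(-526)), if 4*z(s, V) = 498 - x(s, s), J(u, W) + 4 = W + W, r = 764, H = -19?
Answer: 6/109 ≈ 0.055046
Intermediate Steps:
J(u, W) = -4 + 2*W (J(u, W) = -4 + (W + W) = -4 + 2*W)
c(v) = -382/3 (c(v) = -⅙*764 = -382/3)
z(s, V) = 249/2 - s/2 (z(s, V) = (498 - (s + s))/4 = (498 - 2*s)/4 = 249/2 - s/2)
1/(z(J(-20, H), -61 - 1*323) + c(-526)) = 1/((249/2 - (-4 + 2*(-19))/2) - 382/3) = 1/((249/2 - (-4 - 38)/2) - 382/3) = 1/((249/2 - ½*(-42)) - 382/3) = 1/((249/2 + 21) - 382/3) = 1/(291/2 - 382/3) = 1/(109/6) = 6/109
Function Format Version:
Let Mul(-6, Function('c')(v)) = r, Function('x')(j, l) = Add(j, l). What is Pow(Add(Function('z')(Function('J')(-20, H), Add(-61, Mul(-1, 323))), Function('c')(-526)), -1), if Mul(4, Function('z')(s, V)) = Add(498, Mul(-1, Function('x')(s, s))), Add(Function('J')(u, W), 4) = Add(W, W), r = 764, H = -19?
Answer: Rational(6, 109) ≈ 0.055046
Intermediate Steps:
Function('J')(u, W) = Add(-4, Mul(2, W)) (Function('J')(u, W) = Add(-4, Add(W, W)) = Add(-4, Mul(2, W)))
Function('c')(v) = Rational(-382, 3) (Function('c')(v) = Mul(Rational(-1, 6), 764) = Rational(-382, 3))
Function('z')(s, V) = Add(Rational(249, 2), Mul(Rational(-1, 2), s)) (Function('z')(s, V) = Mul(Rational(1, 4), Add(498, Mul(-1, Add(s, s)))) = Mul(Rational(1, 4), Add(498, Mul(-1, Mul(2, s)))) = Mul(Rational(1, 4), Add(498, Mul(-2, s))) = Add(Rational(249, 2), Mul(Rational(-1, 2), s)))
Pow(Add(Function('z')(Function('J')(-20, H), Add(-61, Mul(-1, 323))), Function('c')(-526)), -1) = Pow(Add(Add(Rational(249, 2), Mul(Rational(-1, 2), Add(-4, Mul(2, -19)))), Rational(-382, 3)), -1) = Pow(Add(Add(Rational(249, 2), Mul(Rational(-1, 2), Add(-4, -38))), Rational(-382, 3)), -1) = Pow(Add(Add(Rational(249, 2), Mul(Rational(-1, 2), -42)), Rational(-382, 3)), -1) = Pow(Add(Add(Rational(249, 2), 21), Rational(-382, 3)), -1) = Pow(Add(Rational(291, 2), Rational(-382, 3)), -1) = Pow(Rational(109, 6), -1) = Rational(6, 109)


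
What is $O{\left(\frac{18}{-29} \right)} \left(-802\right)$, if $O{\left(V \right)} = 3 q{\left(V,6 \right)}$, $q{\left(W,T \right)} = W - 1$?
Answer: $\frac{113082}{29} \approx 3899.4$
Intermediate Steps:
$q{\left(W,T \right)} = -1 + W$
$O{\left(V \right)} = -3 + 3 V$ ($O{\left(V \right)} = 3 \left(-1 + V\right) = -3 + 3 V$)
$O{\left(\frac{18}{-29} \right)} \left(-802\right) = \left(-3 + 3 \frac{18}{-29}\right) \left(-802\right) = \left(-3 + 3 \cdot 18 \left(- \frac{1}{29}\right)\right) \left(-802\right) = \left(-3 + 3 \left(- \frac{18}{29}\right)\right) \left(-802\right) = \left(-3 - \frac{54}{29}\right) \left(-802\right) = \left(- \frac{141}{29}\right) \left(-802\right) = \frac{113082}{29}$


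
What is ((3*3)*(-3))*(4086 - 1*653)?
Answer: -92691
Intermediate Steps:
((3*3)*(-3))*(4086 - 1*653) = (9*(-3))*(4086 - 653) = -27*3433 = -92691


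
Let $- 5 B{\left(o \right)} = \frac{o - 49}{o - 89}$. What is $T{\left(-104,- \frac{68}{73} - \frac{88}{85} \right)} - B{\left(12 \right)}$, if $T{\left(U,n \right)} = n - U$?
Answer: $\frac{48795849}{477785} \approx 102.13$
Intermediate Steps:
$B{\left(o \right)} = - \frac{-49 + o}{5 \left(-89 + o\right)}$ ($B{\left(o \right)} = - \frac{\left(o - 49\right) \frac{1}{o - 89}}{5} = - \frac{\left(-49 + o\right) \frac{1}{-89 + o}}{5} = - \frac{\frac{1}{-89 + o} \left(-49 + o\right)}{5} = - \frac{-49 + o}{5 \left(-89 + o\right)}$)
$T{\left(-104,- \frac{68}{73} - \frac{88}{85} \right)} - B{\left(12 \right)} = \left(\left(- \frac{68}{73} - \frac{88}{85}\right) - -104\right) - \frac{49 - 12}{5 \left(-89 + 12\right)} = \left(\left(\left(-68\right) \frac{1}{73} - \frac{88}{85}\right) + 104\right) - \frac{49 - 12}{5 \left(-77\right)} = \left(\left(- \frac{68}{73} - \frac{88}{85}\right) + 104\right) - \frac{1}{5} \left(- \frac{1}{77}\right) 37 = \left(- \frac{12204}{6205} + 104\right) - - \frac{37}{385} = \frac{633116}{6205} + \frac{37}{385} = \frac{48795849}{477785}$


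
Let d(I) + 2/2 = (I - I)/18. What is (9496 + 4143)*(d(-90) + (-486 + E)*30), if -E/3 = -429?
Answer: 327731531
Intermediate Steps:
E = 1287 (E = -3*(-429) = 1287)
d(I) = -1 (d(I) = -1 + (I - I)/18 = -1 + 0*(1/18) = -1 + 0 = -1)
(9496 + 4143)*(d(-90) + (-486 + E)*30) = (9496 + 4143)*(-1 + (-486 + 1287)*30) = 13639*(-1 + 801*30) = 13639*(-1 + 24030) = 13639*24029 = 327731531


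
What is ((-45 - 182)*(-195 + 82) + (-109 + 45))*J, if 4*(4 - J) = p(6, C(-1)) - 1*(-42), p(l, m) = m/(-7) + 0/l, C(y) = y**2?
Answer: -4631247/28 ≈ -1.6540e+5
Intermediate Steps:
p(l, m) = -m/7 (p(l, m) = m*(-1/7) + 0 = -m/7 + 0 = -m/7)
J = -181/28 (J = 4 - (-1/7*(-1)**2 - 1*(-42))/4 = 4 - (-1/7*1 + 42)/4 = 4 - (-1/7 + 42)/4 = 4 - 1/4*293/7 = 4 - 293/28 = -181/28 ≈ -6.4643)
((-45 - 182)*(-195 + 82) + (-109 + 45))*J = ((-45 - 182)*(-195 + 82) + (-109 + 45))*(-181/28) = (-227*(-113) - 64)*(-181/28) = (25651 - 64)*(-181/28) = 25587*(-181/28) = -4631247/28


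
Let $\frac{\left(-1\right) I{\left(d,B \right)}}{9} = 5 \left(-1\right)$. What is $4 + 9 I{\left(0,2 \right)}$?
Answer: $409$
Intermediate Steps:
$I{\left(d,B \right)} = 45$ ($I{\left(d,B \right)} = - 9 \cdot 5 \left(-1\right) = \left(-9\right) \left(-5\right) = 45$)
$4 + 9 I{\left(0,2 \right)} = 4 + 9 \cdot 45 = 4 + 405 = 409$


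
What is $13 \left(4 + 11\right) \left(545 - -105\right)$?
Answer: $126750$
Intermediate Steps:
$13 \left(4 + 11\right) \left(545 - -105\right) = 13 \cdot 15 \left(545 + 105\right) = 195 \cdot 650 = 126750$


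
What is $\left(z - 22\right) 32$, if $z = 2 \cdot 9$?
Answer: $-128$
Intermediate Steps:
$z = 18$
$\left(z - 22\right) 32 = \left(18 - 22\right) 32 = \left(-4\right) 32 = -128$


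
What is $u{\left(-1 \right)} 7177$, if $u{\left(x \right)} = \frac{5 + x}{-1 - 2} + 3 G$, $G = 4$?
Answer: $\frac{229664}{3} \approx 76555.0$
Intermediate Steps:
$u{\left(x \right)} = \frac{31}{3} - \frac{x}{3}$ ($u{\left(x \right)} = \frac{5 + x}{-1 - 2} + 3 \cdot 4 = \frac{5 + x}{-3} + 12 = \left(5 + x\right) \left(- \frac{1}{3}\right) + 12 = \left(- \frac{5}{3} - \frac{x}{3}\right) + 12 = \frac{31}{3} - \frac{x}{3}$)
$u{\left(-1 \right)} 7177 = \left(\frac{31}{3} - - \frac{1}{3}\right) 7177 = \left(\frac{31}{3} + \frac{1}{3}\right) 7177 = \frac{32}{3} \cdot 7177 = \frac{229664}{3}$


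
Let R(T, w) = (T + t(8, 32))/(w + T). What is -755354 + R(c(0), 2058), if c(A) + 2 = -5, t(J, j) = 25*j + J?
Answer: -1549230253/2051 ≈ -7.5535e+5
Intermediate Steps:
t(J, j) = J + 25*j
c(A) = -7 (c(A) = -2 - 5 = -7)
R(T, w) = (808 + T)/(T + w) (R(T, w) = (T + (8 + 25*32))/(w + T) = (T + (8 + 800))/(T + w) = (T + 808)/(T + w) = (808 + T)/(T + w))
-755354 + R(c(0), 2058) = -755354 + (808 - 7)/(-7 + 2058) = -755354 + 801/2051 = -1549230253/2051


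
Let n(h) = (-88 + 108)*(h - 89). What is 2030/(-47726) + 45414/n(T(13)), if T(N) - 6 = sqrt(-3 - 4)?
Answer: -6434876729/235084640 - 22707*I*sqrt(7)/68960 ≈ -27.373 - 0.87119*I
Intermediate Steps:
T(N) = 6 + I*sqrt(7) (T(N) = 6 + sqrt(-3 - 4) = 6 + sqrt(-7) = 6 + I*sqrt(7))
n(h) = -1780 + 20*h (n(h) = 20*(-89 + h) = -1780 + 20*h)
2030/(-47726) + 45414/n(T(13)) = 2030/(-47726) + 45414/(-1780 + 20*(6 + I*sqrt(7))) = 2030*(-1/47726) + 45414/(-1780 + (120 + 20*I*sqrt(7))) = -145/3409 + 45414/(-1660 + 20*I*sqrt(7))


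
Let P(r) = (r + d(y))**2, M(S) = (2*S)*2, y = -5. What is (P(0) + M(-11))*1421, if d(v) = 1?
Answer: -61103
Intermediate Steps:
M(S) = 4*S
P(r) = (1 + r)**2 (P(r) = (r + 1)**2 = (1 + r)**2)
(P(0) + M(-11))*1421 = ((1 + 0)**2 + 4*(-11))*1421 = (1**2 - 44)*1421 = (1 - 44)*1421 = -43*1421 = -61103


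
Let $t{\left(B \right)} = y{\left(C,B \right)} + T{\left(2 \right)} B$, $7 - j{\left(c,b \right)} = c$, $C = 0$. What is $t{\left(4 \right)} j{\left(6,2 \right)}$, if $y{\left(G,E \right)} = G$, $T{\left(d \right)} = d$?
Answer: $8$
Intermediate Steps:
$j{\left(c,b \right)} = 7 - c$
$t{\left(B \right)} = 2 B$ ($t{\left(B \right)} = 0 + 2 B = 2 B$)
$t{\left(4 \right)} j{\left(6,2 \right)} = 2 \cdot 4 \left(7 - 6\right) = 8 \left(7 - 6\right) = 8 \cdot 1 = 8$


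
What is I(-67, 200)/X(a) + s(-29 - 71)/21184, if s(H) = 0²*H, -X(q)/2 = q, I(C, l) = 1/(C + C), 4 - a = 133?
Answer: -1/34572 ≈ -2.8925e-5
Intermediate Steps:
a = -129 (a = 4 - 1*133 = 4 - 133 = -129)
I(C, l) = 1/(2*C)
X(q) = -2*q
s(H) = 0 (s(H) = 0*H = 0)
I(-67, 200)/X(a) + s(-29 - 71)/21184 = ((½)/(-67))/((-2*(-129))) + 0/21184 = ((½)*(-1/67))/258 + 0*(1/21184) = -1/134*1/258 + 0 = -1/34572 + 0 = -1/34572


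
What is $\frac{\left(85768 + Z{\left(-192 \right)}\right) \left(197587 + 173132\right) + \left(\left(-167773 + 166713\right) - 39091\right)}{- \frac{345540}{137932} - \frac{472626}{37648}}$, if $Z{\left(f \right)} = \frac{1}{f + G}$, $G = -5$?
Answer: $- \frac{4065862956971231253136}{1925653806543} \approx -2.1114 \cdot 10^{9}$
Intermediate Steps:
$Z{\left(f \right)} = \frac{1}{-5 + f}$ ($Z{\left(f \right)} = \frac{1}{f - 5} = \frac{1}{-5 + f}$)
$\frac{\left(85768 + Z{\left(-192 \right)}\right) \left(197587 + 173132\right) + \left(\left(-167773 + 166713\right) - 39091\right)}{- \frac{345540}{137932} - \frac{472626}{37648}} = \frac{\left(85768 + \frac{1}{-5 - 192}\right) \left(197587 + 173132\right) + \left(\left(-167773 + 166713\right) - 39091\right)}{- \frac{345540}{137932} - \frac{472626}{37648}} = \frac{\left(85768 + \frac{1}{-197}\right) 370719 - 40151}{\left(-345540\right) \frac{1}{137932} - \frac{236313}{18824}} = \frac{\left(85768 - \frac{1}{197}\right) 370719 - 40151}{- \frac{86385}{34483} - \frac{236313}{18824}} = \frac{\frac{16896295}{197} \cdot 370719 - 40151}{- \frac{9774892419}{649107992}} = \left(\frac{6263777586105}{197} - 40151\right) \left(- \frac{649107992}{9774892419}\right) = \frac{6263769676358}{197} \left(- \frac{649107992}{9774892419}\right) = - \frac{4065862956971231253136}{1925653806543}$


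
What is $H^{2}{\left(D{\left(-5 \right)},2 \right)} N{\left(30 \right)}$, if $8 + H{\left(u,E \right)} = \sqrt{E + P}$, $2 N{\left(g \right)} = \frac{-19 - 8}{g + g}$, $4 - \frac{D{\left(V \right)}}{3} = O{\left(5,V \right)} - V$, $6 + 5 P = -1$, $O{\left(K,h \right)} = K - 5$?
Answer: $- \frac{2907}{200} + \frac{18 \sqrt{15}}{25} \approx -11.746$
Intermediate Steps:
$O{\left(K,h \right)} = -5 + K$
$P = - \frac{7}{5}$ ($P = - \frac{6}{5} + \frac{1}{5} \left(-1\right) = - \frac{6}{5} - \frac{1}{5} = - \frac{7}{5} \approx -1.4$)
$D{\left(V \right)} = 12 + 3 V$ ($D{\left(V \right)} = 12 - 3 \left(\left(-5 + 5\right) - V\right) = 12 - 3 \left(0 - V\right) = 12 - 3 \left(- V\right) = 12 + 3 V$)
$N{\left(g \right)} = - \frac{27}{4 g}$ ($N{\left(g \right)} = \frac{\left(-19 - 8\right) \frac{1}{g + g}}{2} = \frac{\left(-27\right) \frac{1}{2 g}}{2} = \frac{\left(- \frac{27}{2}\right) \frac{1}{g}}{2} = - \frac{27}{4 g}$)
$H{\left(u,E \right)} = -8 + \sqrt{- \frac{7}{5} + E}$ ($H{\left(u,E \right)} = -8 + \sqrt{E - \frac{7}{5}} = -8 + \sqrt{- \frac{7}{5} + E}$)
$H^{2}{\left(D{\left(-5 \right)},2 \right)} N{\left(30 \right)} = \left(-8 + \frac{\sqrt{-35 + 25 \cdot 2}}{5}\right)^{2} \left(- \frac{27}{4 \cdot 30}\right) = \left(-8 + \frac{\sqrt{-35 + 50}}{5}\right)^{2} \left(\left(- \frac{27}{4}\right) \frac{1}{30}\right) = \left(-8 + \frac{\sqrt{15}}{5}\right)^{2} \left(- \frac{9}{40}\right) = - \frac{9 \left(-8 + \frac{\sqrt{15}}{5}\right)^{2}}{40}$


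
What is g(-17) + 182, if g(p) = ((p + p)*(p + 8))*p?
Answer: -5020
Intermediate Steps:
g(p) = 2*p²*(8 + p) (g(p) = ((2*p)*(8 + p))*p = (2*p*(8 + p))*p = 2*p²*(8 + p))
g(-17) + 182 = 2*(-17)²*(8 - 17) + 182 = 2*289*(-9) + 182 = -5202 + 182 = -5020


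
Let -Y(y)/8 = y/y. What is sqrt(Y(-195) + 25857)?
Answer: sqrt(25849) ≈ 160.78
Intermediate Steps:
Y(y) = -8 (Y(y) = -8*y/y = -8*1 = -8)
sqrt(Y(-195) + 25857) = sqrt(-8 + 25857) = sqrt(25849)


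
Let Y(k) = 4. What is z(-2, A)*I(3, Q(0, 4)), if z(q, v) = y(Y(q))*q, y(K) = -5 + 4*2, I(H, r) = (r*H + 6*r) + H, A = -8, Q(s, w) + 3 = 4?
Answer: -72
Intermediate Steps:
Q(s, w) = 1 (Q(s, w) = -3 + 4 = 1)
I(H, r) = H + 6*r + H*r (I(H, r) = (H*r + 6*r) + H = (6*r + H*r) + H = H + 6*r + H*r)
y(K) = 3 (y(K) = -5 + 8 = 3)
z(q, v) = 3*q
z(-2, A)*I(3, Q(0, 4)) = (3*(-2))*(3 + 6*1 + 3*1) = -6*(3 + 6 + 3) = -6*12 = -72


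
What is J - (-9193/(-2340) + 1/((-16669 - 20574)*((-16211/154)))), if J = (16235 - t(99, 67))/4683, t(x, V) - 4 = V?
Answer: -80918437886333/169640627787540 ≈ -0.47700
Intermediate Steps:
t(x, V) = 4 + V
J = 5388/1561 (J = (16235 - (4 + 67))/4683 = (16235 - 1*71)*(1/4683) = (16235 - 71)*(1/4683) = 16164*(1/4683) = 5388/1561 ≈ 3.4516)
J - (-9193/(-2340) + 1/((-16669 - 20574)*((-16211/154)))) = 5388/1561 - (-9193/(-2340) + 1/((-16669 - 20574)*((-16211/154)))) = 5388/1561 - (-9193*(-1/2340) + 1/((-37243)*((-16211*1/154)))) = 5388/1561 - (9193/2340 - 1/(37243*(-16211/154))) = 5388/1561 - (9193/2340 - 1/37243*(-154/16211)) = 5388/1561 - (9193/2340 + 154/603746273) = 5388/1561 - 1*426941526773/108674329140 = 5388/1561 - 426941526773/108674329140 = -80918437886333/169640627787540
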